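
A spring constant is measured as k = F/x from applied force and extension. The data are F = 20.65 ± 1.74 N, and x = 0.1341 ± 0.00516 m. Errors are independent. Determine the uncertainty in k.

14.3 N/m

Products/powers → add relative errors in quadrature, weighted by exponent:
  (1·δF/F)² = (1×0.0843)² = 0.00710;  (-1·δx/x)² = (-1×0.0385)² = 0.00148
δk/k = √(0.00858) = 0.0926
k = 154.0 N/m, so δk = 0.0926 × 154.0 = 14.3 N/m.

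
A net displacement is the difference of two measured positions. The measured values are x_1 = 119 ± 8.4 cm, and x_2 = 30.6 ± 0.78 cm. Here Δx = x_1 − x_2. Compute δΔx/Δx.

For a sum/difference, combine absolute errors in quadrature:
  (δx_1)² = 70.6;  (δx_2)² = 0.608
δΔx = √(71.2) = 8.44 cm
Δx = 88.4 cm, so δΔx/Δx = 8.44/88.4 = 0.0954.

0.0954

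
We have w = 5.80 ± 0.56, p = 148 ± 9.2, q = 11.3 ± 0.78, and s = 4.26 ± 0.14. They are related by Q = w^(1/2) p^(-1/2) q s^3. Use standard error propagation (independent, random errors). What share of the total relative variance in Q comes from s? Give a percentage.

54.7%

(δQ/Q)² = (½·δw/w)² + (−½·δp/p)² + (1·δq/q)² + (3·δs/s)²
  w term: (0.5×0.0966)² = 0.00233
  p term: (-0.5×0.0622)² = 0.000966
  q term: (1×0.0690)² = 0.00476
  s term: (3×0.0329)² = 0.00972
Total = 0.0178. Share from s = 0.00972/0.0178 = 0.547.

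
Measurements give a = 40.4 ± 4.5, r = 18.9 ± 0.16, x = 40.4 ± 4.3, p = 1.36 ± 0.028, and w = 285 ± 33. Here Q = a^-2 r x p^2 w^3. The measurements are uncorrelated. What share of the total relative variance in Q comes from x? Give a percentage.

(δQ/Q)² = (-2·δa/a)² + (1·δr/r)² + (1·δx/x)² + (2·δp/p)² + (3·δw/w)²
  a term: (-2×0.111)² = 0.0496
  r term: (1×0.00847)² = 7.17e-05
  x term: (1×0.106)² = 0.0113
  p term: (2×0.0206)² = 0.00170
  w term: (3×0.116)² = 0.121
Total = 0.183. Share from x = 0.0113/0.183 = 0.0618.

6.18%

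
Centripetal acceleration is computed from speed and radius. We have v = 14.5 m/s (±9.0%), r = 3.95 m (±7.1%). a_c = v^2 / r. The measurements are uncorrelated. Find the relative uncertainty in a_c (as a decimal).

a_c is a product of powers, so relative uncertainties combine in quadrature:
  (2·δv/v)² = (2×0.0900)² = 0.0324;  (-1·δr/r)² = (-1×0.0710)² = 0.00504
δa_c/a_c = √(0.0374) = 0.193

0.193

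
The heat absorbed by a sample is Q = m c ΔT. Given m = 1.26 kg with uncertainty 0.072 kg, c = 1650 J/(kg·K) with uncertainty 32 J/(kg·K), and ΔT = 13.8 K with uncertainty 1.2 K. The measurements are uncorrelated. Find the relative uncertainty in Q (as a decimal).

Q is a product of powers, so relative uncertainties combine in quadrature:
  (1·δm/m)² = (1×0.0571)² = 0.00327;  (1·δc/c)² = (1×0.0194)² = 0.000376;  (1·δΔT/ΔT)² = (1×0.0870)² = 0.00756
δQ/Q = √(0.0112) = 0.106

0.106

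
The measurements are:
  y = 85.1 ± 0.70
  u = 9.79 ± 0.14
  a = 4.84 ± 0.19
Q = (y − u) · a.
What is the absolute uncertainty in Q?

Let w = y − u = 75.3. δw = √(δy² + δu²) = √(0.490 + 0.0196) = 0.714, so δw/w = 0.00948.
Q is then a monomial in w, a:
δQ/Q = √((δw/w)² + (1·δa/a)²) = √(8.99e-05 + 0.00154) = 0.0404
Q = 365, so δQ = 0.0404 × 365 = 14.7.

14.7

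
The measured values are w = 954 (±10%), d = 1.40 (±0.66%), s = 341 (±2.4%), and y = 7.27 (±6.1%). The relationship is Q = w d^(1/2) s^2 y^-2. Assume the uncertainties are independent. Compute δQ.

4.1e+05

Products/powers → add relative errors in quadrature, weighted by exponent:
  (1·δw/w)² = (1×0.100)² = 0.0100;  (½·δd/d)² = (0.5×0.00660)² = 1.09e-05;  (2·δs/s)² = (2×0.0240)² = 0.00230;  (-2·δy/y)² = (-2×0.0610)² = 0.0149
δQ/Q = √(0.0272) = 0.165
Q = 2.48e+06, so δQ = 0.165 × 2.48e+06 = 4.1e+05.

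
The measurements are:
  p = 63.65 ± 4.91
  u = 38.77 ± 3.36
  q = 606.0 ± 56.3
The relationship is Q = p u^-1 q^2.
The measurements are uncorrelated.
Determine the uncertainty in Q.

1.32e+05

Relative error in a monomial: (δQ/Q)² = Σ (nᵢ · δxᵢ/xᵢ)².
  (1·δp/p)² = (1×0.0771)² = 0.00595;  (-1·δu/u)² = (-1×0.0867)² = 0.00751;  (2·δq/q)² = (2×0.0929)² = 0.0345
δQ/Q = √(0.0480) = 0.219
Q = 602900, so δQ = 0.219 × 602900 = 1.32e+05.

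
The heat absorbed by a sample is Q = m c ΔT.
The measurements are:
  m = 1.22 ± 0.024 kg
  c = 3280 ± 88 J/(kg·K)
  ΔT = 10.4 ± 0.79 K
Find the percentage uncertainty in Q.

8.29%

Q is a product of powers, so relative uncertainties combine in quadrature:
  (1·δm/m)² = (1×0.0197)² = 0.000387;  (1·δc/c)² = (1×0.0268)² = 0.000720;  (1·δΔT/ΔT)² = (1×0.0760)² = 0.00577
δQ/Q = √(0.00688) = 0.0829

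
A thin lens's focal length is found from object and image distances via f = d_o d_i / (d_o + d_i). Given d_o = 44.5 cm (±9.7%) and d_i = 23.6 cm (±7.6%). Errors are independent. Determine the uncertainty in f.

∂f/∂d_o = (d_i/(d_o+d_i))² = 0.120;  ∂f/∂d_i = (d_o/(d_o+d_i))² = 0.427
δf = √((∂f/∂d_o · δd_o)² + (∂f/∂d_i · δd_i)²) = √(0.269 + 0.587) = 0.925 cm

0.925 cm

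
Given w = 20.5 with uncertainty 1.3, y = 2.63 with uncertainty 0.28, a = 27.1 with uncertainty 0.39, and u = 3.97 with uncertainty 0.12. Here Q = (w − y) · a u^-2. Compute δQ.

2.98

Let h = w − y = 17.9. δh = √(δw² + δy²) = √(1.69 + 0.0784) = 1.33, so δh/h = 0.0744.
Q is then a monomial in h, a, u:
δQ/Q = √((δh/h)² + (1·δa/a)² + (-2·δu/u)²) = √(0.00554 + 0.000207 + 0.00365) = 0.0970
Q = 30.7, so δQ = 0.0970 × 30.7 = 2.98.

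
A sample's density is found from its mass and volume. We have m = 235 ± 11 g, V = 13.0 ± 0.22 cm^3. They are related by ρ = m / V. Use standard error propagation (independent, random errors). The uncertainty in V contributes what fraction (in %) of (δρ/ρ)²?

11.6%

(δρ/ρ)² = (1·δm/m)² + (-1·δV/V)²
  m term: (1×0.0468)² = 0.00219
  V term: (-1×0.0169)² = 0.000286
Total = 0.00248. Share from V = 0.000286/0.00248 = 0.116.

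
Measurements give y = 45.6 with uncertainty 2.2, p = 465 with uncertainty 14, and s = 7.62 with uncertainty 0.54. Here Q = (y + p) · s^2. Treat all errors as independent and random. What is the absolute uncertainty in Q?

4280

Let u = y + p = 511. δu = √(δy² + δp²) = √(4.84 + 196) = 14.2, so δu/u = 0.0278.
Q is then a monomial in u, s:
δQ/Q = √((δu/u)² + (2·δs/s)²) = √(0.000770 + 0.0201) = 0.144
Q = 29600, so δQ = 0.144 × 29600 = 4280.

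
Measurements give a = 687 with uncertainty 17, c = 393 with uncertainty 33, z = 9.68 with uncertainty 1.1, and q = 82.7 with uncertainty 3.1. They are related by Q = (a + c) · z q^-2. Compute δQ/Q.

0.140

Let u = a + c = 1080. δu = √(δa² + δc²) = √(289 + 1090) = 37.1, so δu/u = 0.0344.
Q is then a monomial in u, z, q:
δQ/Q = √((δu/u)² + (1·δz/z)² + (-2·δq/q)²) = √(0.00118 + 0.0129 + 0.00562) = 0.140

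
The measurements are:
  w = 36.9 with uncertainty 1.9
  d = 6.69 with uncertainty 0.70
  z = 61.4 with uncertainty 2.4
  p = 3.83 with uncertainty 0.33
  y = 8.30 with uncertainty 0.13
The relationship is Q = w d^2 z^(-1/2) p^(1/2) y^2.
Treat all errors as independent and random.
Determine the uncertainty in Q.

6330

Since Q is a product/quotient, work with relative uncertainties:
  (1·δw/w)² = (1×0.0515)² = 0.00265;  (2·δd/d)² = (2×0.105)² = 0.0438;  (−½·δz/z)² = (-0.5×0.0391)² = 0.000382;  (½·δp/p)² = (0.5×0.0862)² = 0.00186;  (2·δy/y)² = (2×0.0157)² = 0.000981
δQ/Q = √(0.0497) = 0.223
Q = 28400, so δQ = 0.223 × 28400 = 6330.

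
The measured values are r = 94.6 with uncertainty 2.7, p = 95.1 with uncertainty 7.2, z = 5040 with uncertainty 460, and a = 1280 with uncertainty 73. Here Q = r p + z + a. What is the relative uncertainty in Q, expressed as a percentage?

5.64%

Let w = r·p = 9000. δw/w = √((1·δr/r)² + (1·δp/p)²) = √(0.000815 + 0.00573) = 0.0809, so δw = 728.
Q = w + z + a: δQ = √(δw² + δz² + δa²) = √(5.3e+05 + 2.12e+05 + 5330) = 864
Q = 15300, so δQ/Q = 864/15300 = 0.0564.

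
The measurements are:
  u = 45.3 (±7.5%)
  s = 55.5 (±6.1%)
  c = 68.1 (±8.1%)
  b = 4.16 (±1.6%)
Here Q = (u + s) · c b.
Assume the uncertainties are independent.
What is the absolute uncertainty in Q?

Let w = u + s = 101. δw = √(δu² + δs²) = √(11.5 + 11.5) = 4.80, so δw/w = 0.0476.
Q is then a monomial in w, c, b:
δQ/Q = √((δw/w)² + (1·δc/c)² + (1·δb/b)²) = √(0.00226 + 0.00656 + 0.000256) = 0.0953
Q = 28600, so δQ = 0.0953 × 28600 = 2720.

2720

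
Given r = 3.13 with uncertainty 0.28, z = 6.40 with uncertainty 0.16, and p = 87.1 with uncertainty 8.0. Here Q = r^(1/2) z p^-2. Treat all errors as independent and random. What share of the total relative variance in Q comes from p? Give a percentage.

92.8%

(δQ/Q)² = (½·δr/r)² + (1·δz/z)² + (-2·δp/p)²
  r term: (0.5×0.0895)² = 0.00200
  z term: (1×0.0250)² = 0.000625
  p term: (-2×0.0918)² = 0.0337
Total = 0.0364. Share from p = 0.0337/0.0364 = 0.928.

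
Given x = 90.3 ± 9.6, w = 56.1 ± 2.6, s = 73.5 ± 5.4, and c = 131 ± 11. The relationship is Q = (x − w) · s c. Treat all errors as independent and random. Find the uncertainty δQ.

Let u = x − w = 34.2. δu = √(δx² + δw²) = √(92.2 + 6.76) = 9.95, so δu/u = 0.291.
Q is then a monomial in u, s, c:
δQ/Q = √((δu/u)² + (1·δs/s)² + (1·δc/c)²) = √(0.0846 + 0.00540 + 0.00705) = 0.311
Q = 3.29e+05, so δQ = 0.311 × 3.29e+05 = 1.03e+05.

1.03e+05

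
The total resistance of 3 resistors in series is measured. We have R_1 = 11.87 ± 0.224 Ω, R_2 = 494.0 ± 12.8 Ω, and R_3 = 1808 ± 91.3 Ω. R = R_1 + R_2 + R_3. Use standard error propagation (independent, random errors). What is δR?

For a sum/difference, combine absolute errors in quadrature:
  (δR_1)² = 0.0502;  (δR_2)² = 164;  (δR_3)² = 8340
δR = √(8500) = 92.2 Ω

92.2 Ω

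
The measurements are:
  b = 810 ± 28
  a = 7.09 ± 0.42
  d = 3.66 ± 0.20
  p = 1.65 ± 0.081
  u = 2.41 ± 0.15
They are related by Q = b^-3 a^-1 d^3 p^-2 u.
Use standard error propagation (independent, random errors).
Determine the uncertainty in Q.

Since Q is a product/quotient, work with relative uncertainties:
  (-3·δb/b)² = (-3×0.0346)² = 0.0108;  (-1·δa/a)² = (-1×0.0592)² = 0.00351;  (3·δd/d)² = (3×0.0546)² = 0.0269;  (-2·δp/p)² = (-2×0.0491)² = 0.00964;  (1·δu/u)² = (1×0.0622)² = 0.00387
δQ/Q = √(0.0547) = 0.234
Q = 1.15e-08, so δQ = 0.234 × 1.15e-08 = 2.69e-09.

2.69e-09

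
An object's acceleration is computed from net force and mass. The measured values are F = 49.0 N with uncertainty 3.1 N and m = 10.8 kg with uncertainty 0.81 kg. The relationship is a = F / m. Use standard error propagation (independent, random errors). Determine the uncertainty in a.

Since a is a product/quotient, work with relative uncertainties:
  (1·δF/F)² = (1×0.0633)² = 0.00400;  (-1·δm/m)² = (-1×0.0750)² = 0.00562
δa/a = √(0.00963) = 0.0981
a = 4.54 m/s^2, so δa = 0.0981 × 4.54 = 0.445 m/s^2.

0.445 m/s^2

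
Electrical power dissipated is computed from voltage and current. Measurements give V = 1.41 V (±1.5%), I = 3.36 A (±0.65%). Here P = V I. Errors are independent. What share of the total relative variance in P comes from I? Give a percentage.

15.8%

(δP/P)² = (1·δV/V)² + (1·δI/I)²
  V term: (1×0.0150)² = 0.000225
  I term: (1×0.00650)² = 4.23e-05
Total = 0.000267. Share from I = 4.23e-05/0.000267 = 0.158.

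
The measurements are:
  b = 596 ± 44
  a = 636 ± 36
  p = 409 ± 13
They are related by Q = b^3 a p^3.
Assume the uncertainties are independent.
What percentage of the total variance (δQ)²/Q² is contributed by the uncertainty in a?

5.22%

(δQ/Q)² = (3·δb/b)² + (1·δa/a)² + (3·δp/p)²
  b term: (3×0.0738)² = 0.0491
  a term: (1×0.0566)² = 0.00320
  p term: (3×0.0318)² = 0.00909
Total = 0.0613. Share from a = 0.00320/0.0613 = 0.0522.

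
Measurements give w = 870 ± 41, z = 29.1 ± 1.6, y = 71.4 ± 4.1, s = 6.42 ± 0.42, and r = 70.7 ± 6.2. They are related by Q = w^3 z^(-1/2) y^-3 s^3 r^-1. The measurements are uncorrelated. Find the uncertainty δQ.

Relative error in a monomial: (δQ/Q)² = Σ (nᵢ · δxᵢ/xᵢ)².
  (3·δw/w)² = (3×0.0471)² = 0.0200;  (−½·δz/z)² = (-0.5×0.0550)² = 0.000756;  (-3·δy/y)² = (-3×0.0574)² = 0.0297;  (3·δs/s)² = (3×0.0654)² = 0.0385;  (-1·δr/r)² = (-1×0.0877)² = 0.00769
δQ/Q = √(0.0966) = 0.311
Q = 1260, so δQ = 0.311 × 1260 = 390.

390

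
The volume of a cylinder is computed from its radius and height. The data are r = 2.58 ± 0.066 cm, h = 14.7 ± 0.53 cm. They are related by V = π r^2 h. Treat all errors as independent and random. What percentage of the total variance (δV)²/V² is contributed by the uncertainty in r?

66.8%

(δV/V)² = (2·δr/r)² + (1·δh/h)²
  r term: (2×0.0256)² = 0.00262
  h term: (1×0.0361)² = 0.00130
Total = 0.00392. Share from r = 0.00262/0.00392 = 0.668.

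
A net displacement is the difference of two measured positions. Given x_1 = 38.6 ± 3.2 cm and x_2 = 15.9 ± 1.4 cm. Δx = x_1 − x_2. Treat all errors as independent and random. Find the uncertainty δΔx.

3.49 cm

Sums and differences: (δΔx)² = Σ (cᵢ δxᵢ)².
  (δx_1)² = 10.2;  (δx_2)² = 1.96
δΔx = √(12.2) = 3.49 cm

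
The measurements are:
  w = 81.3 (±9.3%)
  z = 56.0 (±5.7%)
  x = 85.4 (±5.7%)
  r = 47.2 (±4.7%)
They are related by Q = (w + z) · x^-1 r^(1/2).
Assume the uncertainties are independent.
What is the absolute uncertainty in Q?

0.949

Let u = w + z = 137. δu = √(δw² + δz²) = √(57.2 + 10.2) = 8.21, so δu/u = 0.0598.
Q is then a monomial in u, x, r:
δQ/Q = √((δu/u)² + (-1·δx/x)² + (½·δr/r)²) = √(0.00357 + 0.00325 + 0.000552) = 0.0859
Q = 11.0, so δQ = 0.0859 × 11.0 = 0.949.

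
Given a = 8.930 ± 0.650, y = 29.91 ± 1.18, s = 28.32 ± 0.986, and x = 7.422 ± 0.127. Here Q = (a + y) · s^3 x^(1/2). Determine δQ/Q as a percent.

11.0%

Let u = a + y = 38.84. δu = √(δa² + δy²) = √(0.423 + 1.39) = 1.35, so δu/u = 0.0347.
Q is then a monomial in u, s, x:
δQ/Q = √((δu/u)² + (3·δs/s)² + (½·δx/x)²) = √(0.00120 + 0.0109 + 7.32e-05) = 0.110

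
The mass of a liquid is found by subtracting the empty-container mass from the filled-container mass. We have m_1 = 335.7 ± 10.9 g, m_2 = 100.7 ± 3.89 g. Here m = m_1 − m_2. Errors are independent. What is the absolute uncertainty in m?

11.6 g

Each term contributes (cᵢ δxᵢ)² to (δm)²:
  (δm_1)² = 119;  (δm_2)² = 15.1
δm = √(134) = 11.6 g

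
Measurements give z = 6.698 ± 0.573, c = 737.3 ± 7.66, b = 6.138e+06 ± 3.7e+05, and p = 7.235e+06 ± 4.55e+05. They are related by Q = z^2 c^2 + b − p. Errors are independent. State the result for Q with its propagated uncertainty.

(2.329 ± 0.424) × 10^7

Let w = z^2·c^2 = 2.439e+07. δw/w = √((2·δz/z)² + (2·δc/c)²) = √(0.0293 + 0.000432) = 0.172, so δw = 4.2e+06.
Q = w + b − p: δQ = √(δw² + δb² + δp²) = √(1.77e+13 + 1.37e+11 + 2.07e+11) = 4.24e+06
Q = 2.329e+07.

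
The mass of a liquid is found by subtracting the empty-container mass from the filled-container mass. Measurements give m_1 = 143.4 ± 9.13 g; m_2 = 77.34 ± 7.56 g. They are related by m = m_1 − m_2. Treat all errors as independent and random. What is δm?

11.9 g

For a sum/difference, combine absolute errors in quadrature:
  (δm_1)² = 83.4;  (δm_2)² = 57.2
δm = √(141) = 11.9 g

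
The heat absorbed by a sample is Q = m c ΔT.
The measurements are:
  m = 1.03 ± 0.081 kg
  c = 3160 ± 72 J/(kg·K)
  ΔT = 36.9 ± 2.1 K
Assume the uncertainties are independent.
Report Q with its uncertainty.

(1.20 ± 0.120) × 10^5 J

Relative error in a monomial: (δQ/Q)² = Σ (nᵢ · δxᵢ/xᵢ)².
  (1·δm/m)² = (1×0.0786)² = 0.00618;  (1·δc/c)² = (1×0.0228)² = 0.000519;  (1·δΔT/ΔT)² = (1×0.0569)² = 0.00324
δQ/Q = √(0.00994) = 0.0997
Q = 1.2e+05 J, so δQ = 0.0997 × 1.2e+05 = 12000 J.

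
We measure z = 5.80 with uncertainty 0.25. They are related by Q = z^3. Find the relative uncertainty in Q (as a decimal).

0.129

Q ∝ z^3, so δQ/Q = |3| · δz/z = 3 × 0.0431 = 0.129.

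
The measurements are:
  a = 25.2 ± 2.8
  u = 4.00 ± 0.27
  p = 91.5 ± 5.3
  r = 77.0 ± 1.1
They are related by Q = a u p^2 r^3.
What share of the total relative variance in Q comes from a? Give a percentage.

38.4%

(δQ/Q)² = (1·δa/a)² + (1·δu/u)² + (2·δp/p)² + (3·δr/r)²
  a term: (1×0.111)² = 0.0123
  u term: (1×0.0675)² = 0.00456
  p term: (2×0.0579)² = 0.0134
  r term: (3×0.0143)² = 0.00184
Total = 0.0322. Share from a = 0.0123/0.0322 = 0.384.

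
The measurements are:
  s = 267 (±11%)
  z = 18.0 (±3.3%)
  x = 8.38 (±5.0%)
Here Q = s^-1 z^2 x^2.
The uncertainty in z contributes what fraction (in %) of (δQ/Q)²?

16.5%

(δQ/Q)² = (-1·δs/s)² + (2·δz/z)² + (2·δx/x)²
  s term: (-1×0.110)² = 0.0121
  z term: (2×0.0330)² = 0.00436
  x term: (2×0.0500)² = 0.0100
Total = 0.0265. Share from z = 0.00436/0.0265 = 0.165.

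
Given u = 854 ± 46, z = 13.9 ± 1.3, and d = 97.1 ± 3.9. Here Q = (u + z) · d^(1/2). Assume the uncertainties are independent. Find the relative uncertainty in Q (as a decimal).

0.0567

Let w = u + z = 868. δw = √(δu² + δz²) = √(2120 + 1.69) = 46.0, so δw/w = 0.0530.
Q is then a monomial in w, d:
δQ/Q = √((δw/w)² + (½·δd/d)²) = √(0.00281 + 0.000403) = 0.0567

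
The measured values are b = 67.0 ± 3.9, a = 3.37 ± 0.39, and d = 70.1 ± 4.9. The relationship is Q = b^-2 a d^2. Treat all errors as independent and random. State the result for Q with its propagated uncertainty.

3.69 ± 0.795

Relative error in a monomial: (δQ/Q)² = Σ (nᵢ · δxᵢ/xᵢ)².
  (-2·δb/b)² = (-2×0.0582)² = 0.0136;  (1·δa/a)² = (1×0.116)² = 0.0134;  (2·δd/d)² = (2×0.0699)² = 0.0195
δQ/Q = √(0.0465) = 0.216
Q = 3.69, so δQ = 0.216 × 3.69 = 0.795.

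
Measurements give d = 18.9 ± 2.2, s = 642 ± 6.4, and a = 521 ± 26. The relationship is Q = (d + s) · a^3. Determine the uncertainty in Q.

Let u = d + s = 661. δu = √(δd² + δs²) = √(4.84 + 41.0) = 6.77, so δu/u = 0.0102.
Q is then a monomial in u, a:
δQ/Q = √((δu/u)² + (3·δa/a)²) = √(0.000105 + 0.0224) = 0.150
Q = 9.35e+10, so δQ = 0.150 × 9.35e+10 = 1.4e+10.

1.4e+10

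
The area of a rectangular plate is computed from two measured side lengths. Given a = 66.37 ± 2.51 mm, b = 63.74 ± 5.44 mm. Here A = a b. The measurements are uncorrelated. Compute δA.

395 mm^2

For a monomial A ∝ a, b, fractional errors add in quadrature:
  (1·δa/a)² = (1×0.0378)² = 0.00143;  (1·δb/b)² = (1×0.0853)² = 0.00728
δA/A = √(0.00871) = 0.0934
A = 4230 mm^2, so δA = 0.0934 × 4230 = 395 mm^2.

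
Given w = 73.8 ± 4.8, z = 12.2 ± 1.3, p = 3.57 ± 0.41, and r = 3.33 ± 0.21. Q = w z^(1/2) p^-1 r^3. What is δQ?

631

Products/powers → add relative errors in quadrature, weighted by exponent:
  (1·δw/w)² = (1×0.0650)² = 0.00423;  (½·δz/z)² = (0.5×0.107)² = 0.00284;  (-1·δp/p)² = (-1×0.115)² = 0.0132;  (3·δr/r)² = (3×0.0631)² = 0.0358
δQ/Q = √(0.0561) = 0.237
Q = 2670, so δQ = 0.237 × 2670 = 631.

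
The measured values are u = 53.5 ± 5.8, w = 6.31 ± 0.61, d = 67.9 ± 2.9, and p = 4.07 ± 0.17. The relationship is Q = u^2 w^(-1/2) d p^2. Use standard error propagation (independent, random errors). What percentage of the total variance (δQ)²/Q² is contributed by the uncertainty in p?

(δQ/Q)² = (2·δu/u)² + (−½·δw/w)² + (1·δd/d)² + (2·δp/p)²
  u term: (2×0.108)² = 0.0470
  w term: (-0.5×0.0967)² = 0.00234
  d term: (1×0.0427)² = 0.00182
  p term: (2×0.0418)² = 0.00698
Total = 0.0582. Share from p = 0.00698/0.0582 = 0.120.

12.0%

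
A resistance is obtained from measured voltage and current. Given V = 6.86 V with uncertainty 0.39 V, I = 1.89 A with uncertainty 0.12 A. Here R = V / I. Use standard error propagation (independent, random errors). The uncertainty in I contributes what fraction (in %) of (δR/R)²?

(δR/R)² = (1·δV/V)² + (-1·δI/I)²
  V term: (1×0.0569)² = 0.00323
  I term: (-1×0.0635)² = 0.00403
Total = 0.00726. Share from I = 0.00403/0.00726 = 0.555.

55.5%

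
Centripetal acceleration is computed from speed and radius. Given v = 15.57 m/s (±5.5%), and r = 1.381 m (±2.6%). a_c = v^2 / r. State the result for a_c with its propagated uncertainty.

For a monomial a_c ∝ v^2, r^-1, fractional errors add in quadrature:
  (2·δv/v)² = (2×0.0550)² = 0.0121;  (-1·δr/r)² = (-1×0.0260)² = 0.000676
δa_c/a_c = √(0.0128) = 0.113
a_c = 175.5 m/s^2, so δa_c = 0.113 × 175.5 = 19.8 m/s^2.

175.5 ± 19.8 m/s^2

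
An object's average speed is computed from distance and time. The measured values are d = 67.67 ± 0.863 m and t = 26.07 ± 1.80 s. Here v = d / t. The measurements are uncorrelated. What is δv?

Products/powers → add relative errors in quadrature, weighted by exponent:
  (1·δd/d)² = (1×0.0128)² = 0.000163;  (-1·δt/t)² = (-1×0.0690)² = 0.00477
δv/v = √(0.00493) = 0.0702
v = 2.596 m/s, so δv = 0.0702 × 2.596 = 0.182 m/s.

0.182 m/s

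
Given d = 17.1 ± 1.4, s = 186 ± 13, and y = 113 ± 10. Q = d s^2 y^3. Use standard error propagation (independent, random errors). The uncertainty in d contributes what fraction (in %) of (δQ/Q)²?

6.93%

(δQ/Q)² = (1·δd/d)² + (2·δs/s)² + (3·δy/y)²
  d term: (1×0.0819)² = 0.00670
  s term: (2×0.0699)² = 0.0195
  y term: (3×0.0885)² = 0.0705
Total = 0.0967. Share from d = 0.00670/0.0967 = 0.0693.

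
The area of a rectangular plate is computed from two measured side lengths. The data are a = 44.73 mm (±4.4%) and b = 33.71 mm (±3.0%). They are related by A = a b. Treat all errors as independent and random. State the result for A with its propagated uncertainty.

A is a product of powers, so relative uncertainties combine in quadrature:
  (1·δa/a)² = (1×0.0440)² = 0.00194;  (1·δb/b)² = (1×0.0300)² = 0.000900
δA/A = √(0.00284) = 0.0533
A = 1508 mm^2, so δA = 0.0533 × 1508 = 80.3 mm^2.

1508 ± 80.3 mm^2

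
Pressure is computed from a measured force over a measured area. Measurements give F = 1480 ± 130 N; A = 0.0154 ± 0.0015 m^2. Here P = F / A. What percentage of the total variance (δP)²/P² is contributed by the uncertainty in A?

55.1%

(δP/P)² = (1·δF/F)² + (-1·δA/A)²
  F term: (1×0.0878)² = 0.00772
  A term: (-1×0.0974)² = 0.00949
Total = 0.0172. Share from A = 0.00949/0.0172 = 0.551.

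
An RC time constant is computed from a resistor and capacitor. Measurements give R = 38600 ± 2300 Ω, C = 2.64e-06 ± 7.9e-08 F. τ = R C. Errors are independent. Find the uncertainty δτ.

Each factor contributes (exponent × relative error)² to (δτ/τ)²:
  (1·δR/R)² = (1×0.0596)² = 0.00355;  (1·δC/C)² = (1×0.0299)² = 0.000895
δτ/τ = √(0.00445) = 0.0667
τ = 0.102 s, so δτ = 0.0667 × 0.102 = 0.00679 s.

0.00679 s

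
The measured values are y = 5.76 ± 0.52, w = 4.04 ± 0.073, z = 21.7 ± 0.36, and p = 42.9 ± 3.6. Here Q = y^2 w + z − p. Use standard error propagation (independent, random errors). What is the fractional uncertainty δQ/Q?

0.218

Let h = y^2·w = 134. δh/h = √((2·δy/y)² + (1·δw/w)²) = √(0.0326 + 0.000326) = 0.181, so δh = 24.3.
Q = h + z − p: δQ = √(δh² + δz² + δp²) = √(592 + 0.130 + 13.0) = 24.6
Q = 113, so δQ/Q = 24.6/113 = 0.218.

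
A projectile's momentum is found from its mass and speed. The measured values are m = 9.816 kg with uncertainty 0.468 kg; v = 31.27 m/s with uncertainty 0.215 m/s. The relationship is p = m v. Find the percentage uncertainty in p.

p is a product of powers, so relative uncertainties combine in quadrature:
  (1·δm/m)² = (1×0.0477)² = 0.00227;  (1·δv/v)² = (1×0.00688)² = 4.73e-05
δp/p = √(0.00232) = 0.0482

4.82%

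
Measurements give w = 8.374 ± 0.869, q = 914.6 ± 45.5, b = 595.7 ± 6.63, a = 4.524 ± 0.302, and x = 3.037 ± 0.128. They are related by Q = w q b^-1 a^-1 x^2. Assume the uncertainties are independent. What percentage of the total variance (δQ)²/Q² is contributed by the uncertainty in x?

(δQ/Q)² = (1·δw/w)² + (1·δq/q)² + (-1·δb/b)² + (-1·δa/a)² + (2·δx/x)²
  w term: (1×0.104)² = 0.0108
  q term: (1×0.0497)² = 0.00247
  b term: (-1×0.0111)² = 0.000124
  a term: (-1×0.0668)² = 0.00446
  x term: (2×0.0421)² = 0.00711
Total = 0.0249. Share from x = 0.00711/0.0249 = 0.285.

28.5%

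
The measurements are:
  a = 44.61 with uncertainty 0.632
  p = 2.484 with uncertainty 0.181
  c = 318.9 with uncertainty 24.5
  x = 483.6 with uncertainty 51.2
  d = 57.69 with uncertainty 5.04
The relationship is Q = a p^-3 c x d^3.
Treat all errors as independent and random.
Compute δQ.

Relative error in a monomial: (δQ/Q)² = Σ (nᵢ · δxᵢ/xᵢ)².
  (1·δa/a)² = (1×0.0142)² = 0.000201;  (-3·δp/p)² = (-3×0.0729)² = 0.0478;  (1·δc/c)² = (1×0.0768)² = 0.00590;  (1·δx/x)² = (1×0.106)² = 0.0112;  (3·δd/d)² = (3×0.0874)² = 0.0687
δQ/Q = √(0.134) = 0.366
Q = 8.618e+10, so δQ = 0.366 × 8.618e+10 = 3.15e+10.

3.15e+10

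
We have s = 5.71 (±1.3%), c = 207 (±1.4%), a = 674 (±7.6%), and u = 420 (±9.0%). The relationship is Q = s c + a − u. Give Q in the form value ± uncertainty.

1440 ± 67.5

Let p = s·c = 1180. δp/p = √((1·δs/s)² + (1·δc/c)²) = √(0.000169 + 0.000196) = 0.0191, so δp = 22.6.
Q = p + a − u: δQ = √(δp² + δa² + δu²) = √(510 + 2620 + 1430) = 67.5
Q = 1440.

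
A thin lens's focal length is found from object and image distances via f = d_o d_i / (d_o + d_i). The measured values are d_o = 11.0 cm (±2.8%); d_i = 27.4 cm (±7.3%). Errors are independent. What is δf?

∂f/∂d_o = (d_i/(d_o+d_i))² = 0.509;  ∂f/∂d_i = (d_o/(d_o+d_i))² = 0.0821
δf = √((∂f/∂d_o · δd_o)² + (∂f/∂d_i · δd_i)²) = √(0.0246 + 0.0269) = 0.227 cm

0.227 cm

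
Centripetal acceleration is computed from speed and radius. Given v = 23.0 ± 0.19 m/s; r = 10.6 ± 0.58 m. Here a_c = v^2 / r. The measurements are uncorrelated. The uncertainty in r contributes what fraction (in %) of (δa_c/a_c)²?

91.6%

(δa_c/a_c)² = (2·δv/v)² + (-1·δr/r)²
  v term: (2×0.00826)² = 0.000273
  r term: (-1×0.0547)² = 0.00299
Total = 0.00327. Share from r = 0.00299/0.00327 = 0.916.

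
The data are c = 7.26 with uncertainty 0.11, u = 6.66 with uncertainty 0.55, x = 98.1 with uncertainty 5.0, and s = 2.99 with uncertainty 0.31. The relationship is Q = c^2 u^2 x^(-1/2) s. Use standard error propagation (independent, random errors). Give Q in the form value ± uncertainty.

706 ± 140

Products/powers → add relative errors in quadrature, weighted by exponent:
  (2·δc/c)² = (2×0.0152)² = 0.000918;  (2·δu/u)² = (2×0.0826)² = 0.0273;  (−½·δx/x)² = (-0.5×0.0510)² = 0.000649;  (1·δs/s)² = (1×0.104)² = 0.0107
δQ/Q = √(0.0396) = 0.199
Q = 706, so δQ = 0.199 × 706 = 140.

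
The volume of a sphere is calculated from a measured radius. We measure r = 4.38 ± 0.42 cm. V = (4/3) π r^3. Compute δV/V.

V ∝ r^3, so δV/V = |3| · δr/r = 3 × 0.0959 = 0.288.

0.288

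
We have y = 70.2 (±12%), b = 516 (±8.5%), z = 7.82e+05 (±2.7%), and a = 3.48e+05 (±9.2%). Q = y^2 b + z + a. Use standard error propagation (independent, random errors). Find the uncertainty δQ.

Let p = y^2·b = 2.54e+06. δp/p = √((2·δy/y)² + (1·δb/b)²) = √(0.0576 + 0.00723) = 0.255, so δp = 6.47e+05.
Q = p + z + a: δQ = √(δp² + δz² + δa²) = √(4.19e+11 + 4.46e+08 + 1.03e+09) = 6.49e+05

6.49e+05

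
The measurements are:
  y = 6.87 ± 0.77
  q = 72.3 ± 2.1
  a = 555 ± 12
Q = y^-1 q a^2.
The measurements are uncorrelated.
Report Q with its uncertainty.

Since Q is a product/quotient, work with relative uncertainties:
  (-1·δy/y)² = (-1×0.112)² = 0.0126;  (1·δq/q)² = (1×0.0290)² = 0.000844;  (2·δa/a)² = (2×0.0216)² = 0.00187
δQ/Q = √(0.0153) = 0.124
Q = 3.24e+06, so δQ = 0.124 × 3.24e+06 = 4.01e+05.

(3.24 ± 0.401) × 10^6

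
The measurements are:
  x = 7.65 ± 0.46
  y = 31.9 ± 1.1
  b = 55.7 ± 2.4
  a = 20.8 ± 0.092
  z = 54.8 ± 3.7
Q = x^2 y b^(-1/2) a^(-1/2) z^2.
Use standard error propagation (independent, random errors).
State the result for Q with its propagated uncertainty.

(1.65 ± 0.305) × 10^5

Products/powers → add relative errors in quadrature, weighted by exponent:
  (2·δx/x)² = (2×0.0601)² = 0.0145;  (1·δy/y)² = (1×0.0345)² = 0.00119;  (−½·δb/b)² = (-0.5×0.0431)² = 0.000464;  (−½·δa/a)² = (-0.5×0.00442)² = 4.89e-06;  (2·δz/z)² = (2×0.0675)² = 0.0182
δQ/Q = √(0.0344) = 0.185
Q = 1.65e+05, so δQ = 0.185 × 1.65e+05 = 30500.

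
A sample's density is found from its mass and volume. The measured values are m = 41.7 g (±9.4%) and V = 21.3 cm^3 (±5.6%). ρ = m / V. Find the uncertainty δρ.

0.214 g/cm^3

Each factor contributes (exponent × relative error)² to (δρ/ρ)²:
  (1·δm/m)² = (1×0.0940)² = 0.00884;  (-1·δV/V)² = (-1×0.0560)² = 0.00314
δρ/ρ = √(0.0120) = 0.109
ρ = 1.96 g/cm^3, so δρ = 0.109 × 1.96 = 0.214 g/cm^3.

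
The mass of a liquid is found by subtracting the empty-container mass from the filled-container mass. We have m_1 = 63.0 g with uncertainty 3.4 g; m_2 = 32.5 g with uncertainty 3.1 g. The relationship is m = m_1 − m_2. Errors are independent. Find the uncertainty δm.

4.60 g

For a sum/difference, combine absolute errors in quadrature:
  (δm_1)² = 11.6;  (δm_2)² = 9.61
δm = √(21.2) = 4.60 g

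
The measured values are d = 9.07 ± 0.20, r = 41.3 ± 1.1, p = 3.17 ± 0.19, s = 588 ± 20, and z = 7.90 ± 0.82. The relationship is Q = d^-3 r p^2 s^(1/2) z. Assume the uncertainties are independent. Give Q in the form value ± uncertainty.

Products/powers → add relative errors in quadrature, weighted by exponent:
  (-3·δd/d)² = (-3×0.0221)² = 0.00438;  (1·δr/r)² = (1×0.0266)² = 0.000709;  (2·δp/p)² = (2×0.0599)² = 0.0144;  (½·δs/s)² = (0.5×0.0340)² = 0.000289;  (1·δz/z)² = (1×0.104)² = 0.0108
δQ/Q = √(0.0305) = 0.175
Q = 107, so δQ = 0.175 × 107 = 18.6.

107 ± 18.6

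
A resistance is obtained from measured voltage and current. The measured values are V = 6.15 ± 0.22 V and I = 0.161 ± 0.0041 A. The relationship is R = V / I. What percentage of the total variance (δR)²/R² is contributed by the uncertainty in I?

33.6%

(δR/R)² = (1·δV/V)² + (-1·δI/I)²
  V term: (1×0.0358)² = 0.00128
  I term: (-1×0.0255)² = 0.000649
Total = 0.00193. Share from I = 0.000649/0.00193 = 0.336.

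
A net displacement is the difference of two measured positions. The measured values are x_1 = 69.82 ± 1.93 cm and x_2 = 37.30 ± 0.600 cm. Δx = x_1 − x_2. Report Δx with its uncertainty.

Δx is a linear combination, so absolute uncertainties add in quadrature:
  (δx_1)² = 3.72;  (δx_2)² = 0.360
δΔx = √(4.08) = 2.02 cm
Δx = 32.52 cm.

32.52 ± 2.02 cm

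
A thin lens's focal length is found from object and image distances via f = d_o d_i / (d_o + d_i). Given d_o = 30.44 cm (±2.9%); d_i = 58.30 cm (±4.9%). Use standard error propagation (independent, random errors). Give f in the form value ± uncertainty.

∂f/∂d_o = (d_i/(d_o+d_i))² = 0.432;  ∂f/∂d_i = (d_o/(d_o+d_i))² = 0.118
δf = √((∂f/∂d_o · δd_o)² + (∂f/∂d_i · δd_i)²) = √(0.145 + 0.113) = 0.508 cm
f = 20.00 cm.

20.00 ± 0.508 cm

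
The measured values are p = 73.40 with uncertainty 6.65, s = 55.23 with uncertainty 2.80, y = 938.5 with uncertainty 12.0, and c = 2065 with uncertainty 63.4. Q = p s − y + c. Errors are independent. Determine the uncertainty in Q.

426

Let w = p·s = 4054. δw/w = √((1·δp/p)² + (1·δs/s)²) = √(0.00821 + 0.00257) = 0.104, so δw = 421.
Q = w − y + c: δQ = √(δw² + δy² + δc²) = √(1.77e+05 + 144 + 4020) = 426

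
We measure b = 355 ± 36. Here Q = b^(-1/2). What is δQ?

Q ∝ b^(-1/2), so δQ/Q = |−½| · δb/b = 0.5 × 0.101 = 0.0507.
Q = 0.0531, so δQ = 0.0507 × 0.0531 = 0.00269.

0.00269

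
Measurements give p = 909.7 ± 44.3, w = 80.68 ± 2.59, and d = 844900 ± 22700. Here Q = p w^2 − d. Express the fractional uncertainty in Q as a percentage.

Let h = p·w^2 = 5.921e+06. δh/h = √((1·δp/p)² + (2·δw/w)²) = √(0.00237 + 0.00412) = 0.0806, so δh = 4.77e+05.
Q = h − d: δQ = √(δh² + δd²) = √(2.28e+11 + 5.15e+08) = 4.78e+05
Q = 5.077e+06, so δQ/Q = 4.78e+05/5.077e+06 = 0.0941.

9.41%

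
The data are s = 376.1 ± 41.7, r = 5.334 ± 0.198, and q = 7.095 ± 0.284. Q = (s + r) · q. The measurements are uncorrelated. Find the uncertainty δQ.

Let u = s + r = 381.4. δu = √(δs² + δr²) = √(1740 + 0.0392) = 41.7, so δu/u = 0.109.
Q is then a monomial in u, q:
δQ/Q = √((δu/u)² + (1·δq/q)²) = √(0.0120 + 0.00160) = 0.116
Q = 2706, so δQ = 0.116 × 2706 = 315.

315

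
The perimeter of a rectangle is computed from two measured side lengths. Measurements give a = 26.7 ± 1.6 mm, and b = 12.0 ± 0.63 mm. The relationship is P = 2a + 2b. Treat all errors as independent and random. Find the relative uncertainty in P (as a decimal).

0.0444

P is a linear combination, so absolute uncertainties add in quadrature:
  (2·δa)² = 10.2;  (2·δb)² = 1.59
δP = √(11.8) = 3.44 mm
P = 77.4 mm, so δP/P = 3.44/77.4 = 0.0444.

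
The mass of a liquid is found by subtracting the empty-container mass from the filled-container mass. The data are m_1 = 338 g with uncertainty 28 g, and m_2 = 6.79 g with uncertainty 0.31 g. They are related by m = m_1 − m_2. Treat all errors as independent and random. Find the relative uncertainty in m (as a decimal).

Each term contributes (cᵢ δxᵢ)² to (δm)²:
  (δm_1)² = 784;  (δm_2)² = 0.0961
δm = √(784) = 28.0 g
m = 331 g, so δm/m = 28.0/331 = 0.0845.

0.0845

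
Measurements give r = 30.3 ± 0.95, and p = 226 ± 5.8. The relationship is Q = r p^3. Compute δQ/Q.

0.0831

Each factor contributes (exponent × relative error)² to (δQ/Q)²:
  (1·δr/r)² = (1×0.0314)² = 0.000983;  (3·δp/p)² = (3×0.0257)² = 0.00593
δQ/Q = √(0.00691) = 0.0831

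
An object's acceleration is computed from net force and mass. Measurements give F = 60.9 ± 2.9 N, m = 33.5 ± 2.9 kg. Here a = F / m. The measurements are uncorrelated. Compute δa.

0.180 m/s^2

Each factor contributes (exponent × relative error)² to (δa/a)²:
  (1·δF/F)² = (1×0.0476)² = 0.00227;  (-1·δm/m)² = (-1×0.0866)² = 0.00749
δa/a = √(0.00976) = 0.0988
a = 1.82 m/s^2, so δa = 0.0988 × 1.82 = 0.180 m/s^2.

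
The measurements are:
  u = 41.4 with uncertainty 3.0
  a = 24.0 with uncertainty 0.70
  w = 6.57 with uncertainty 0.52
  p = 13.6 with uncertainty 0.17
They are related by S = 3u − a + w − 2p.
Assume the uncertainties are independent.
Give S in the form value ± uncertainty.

79.6 ± 9.05

Absolute uncertainties add in quadrature for a linear combination:
  (3·δu)² = 81.0;  (δa)² = 0.490;  (δw)² = 0.270;  (2·δp)² = 0.116
δS = √(81.9) = 9.05
S = 79.6.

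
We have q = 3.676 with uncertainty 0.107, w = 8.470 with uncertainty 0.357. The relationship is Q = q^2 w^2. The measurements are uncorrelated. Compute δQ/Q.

Each factor contributes (exponent × relative error)² to (δQ/Q)²:
  (2·δq/q)² = (2×0.0291)² = 0.00339;  (2·δw/w)² = (2×0.0421)² = 0.00711
δQ/Q = √(0.0105) = 0.102

0.102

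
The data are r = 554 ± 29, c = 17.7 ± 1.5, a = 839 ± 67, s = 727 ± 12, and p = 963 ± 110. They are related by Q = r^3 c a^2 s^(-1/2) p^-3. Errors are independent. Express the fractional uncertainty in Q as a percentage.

Products/powers → add relative errors in quadrature, weighted by exponent:
  (3·δr/r)² = (3×0.0523)² = 0.0247;  (1·δc/c)² = (1×0.0847)² = 0.00718;  (2·δa/a)² = (2×0.0799)² = 0.0255;  (−½·δs/s)² = (-0.5×0.0165)² = 6.81e-05;  (-3·δp/p)² = (-3×0.114)² = 0.117
δQ/Q = √(0.175) = 0.418

41.8%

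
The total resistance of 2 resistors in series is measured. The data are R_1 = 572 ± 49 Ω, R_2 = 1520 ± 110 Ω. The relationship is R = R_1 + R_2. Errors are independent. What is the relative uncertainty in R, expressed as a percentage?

Absolute uncertainties add in quadrature for a linear combination:
  (δR_1)² = 2400;  (δR_2)² = 12100
δR = √(14500) = 120 Ω
R = 2090 Ω, so δR/R = 120/2090 = 0.0576.

5.76%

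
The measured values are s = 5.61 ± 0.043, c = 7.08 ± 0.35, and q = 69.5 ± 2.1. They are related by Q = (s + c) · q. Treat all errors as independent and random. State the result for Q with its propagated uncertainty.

Let u = s + c = 12.7. δu = √(δs² + δc²) = √(0.00185 + 0.122) = 0.353, so δu/u = 0.0278.
Q is then a monomial in u, q:
δQ/Q = √((δu/u)² + (1·δq/q)²) = √(0.000772 + 0.000913) = 0.0411
Q = 882, so δQ = 0.0411 × 882 = 36.2.

882 ± 36.2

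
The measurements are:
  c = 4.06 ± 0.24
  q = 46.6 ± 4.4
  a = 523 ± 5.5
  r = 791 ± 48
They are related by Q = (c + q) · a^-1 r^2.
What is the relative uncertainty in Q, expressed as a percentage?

Let u = c + q = 50.7. δu = √(δc² + δq²) = √(0.0576 + 19.4) = 4.41, so δu/u = 0.0870.
Q is then a monomial in u, a, r:
δQ/Q = √((δu/u)² + (-1·δa/a)² + (2·δr/r)²) = √(0.00757 + 0.000111 + 0.0147) = 0.150

15.0%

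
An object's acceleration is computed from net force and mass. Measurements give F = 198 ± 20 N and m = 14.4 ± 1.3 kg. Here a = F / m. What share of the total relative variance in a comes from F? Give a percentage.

55.6%

(δa/a)² = (1·δF/F)² + (-1·δm/m)²
  F term: (1×0.101)² = 0.0102
  m term: (-1×0.0903)² = 0.00815
Total = 0.0184. Share from F = 0.0102/0.0184 = 0.556.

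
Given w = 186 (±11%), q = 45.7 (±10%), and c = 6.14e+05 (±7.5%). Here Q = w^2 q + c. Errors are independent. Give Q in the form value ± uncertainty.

Let p = w^2·q = 1.58e+06. δp/p = √((2·δw/w)² + (1·δq/q)²) = √(0.0484 + 0.0100) = 0.242, so δp = 3.82e+05.
Q = p + c: δQ = √(δp² + δc²) = √(1.46e+11 + 2.12e+09) = 3.85e+05
Q = 2.2e+06.

(2.20 ± 0.385) × 10^6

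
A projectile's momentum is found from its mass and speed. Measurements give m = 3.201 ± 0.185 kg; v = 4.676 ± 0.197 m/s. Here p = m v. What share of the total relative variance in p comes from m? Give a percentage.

(δp/p)² = (1·δm/m)² + (1·δv/v)²
  m term: (1×0.0578)² = 0.00334
  v term: (1×0.0421)² = 0.00177
Total = 0.00512. Share from m = 0.00334/0.00512 = 0.653.

65.3%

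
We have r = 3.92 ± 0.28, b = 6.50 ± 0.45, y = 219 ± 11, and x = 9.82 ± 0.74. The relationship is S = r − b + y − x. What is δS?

Each term contributes (cᵢ δxᵢ)² to (δS)²:
  (δr)² = 0.0784;  (δb)² = 0.203;  (δy)² = 121;  (δx)² = 0.548
δS = √(122) = 11.0

11.0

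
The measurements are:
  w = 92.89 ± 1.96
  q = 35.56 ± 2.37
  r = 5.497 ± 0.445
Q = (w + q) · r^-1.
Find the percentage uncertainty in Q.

Let u = w + q = 128.4. δu = √(δw² + δq²) = √(3.84 + 5.62) = 3.08, so δu/u = 0.0239.
Q is then a monomial in u, r:
δQ/Q = √((δu/u)² + (-1·δr/r)²) = √(0.000573 + 0.00655) = 0.0844

8.44%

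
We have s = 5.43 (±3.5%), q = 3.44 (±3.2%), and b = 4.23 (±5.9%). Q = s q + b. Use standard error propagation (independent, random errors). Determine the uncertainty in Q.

0.920

Let p = s·q = 18.7. δp/p = √((1·δs/s)² + (1·δq/q)²) = √(0.00123 + 0.00102) = 0.0474, so δp = 0.886.
Q = p + b: δQ = √(δp² + δb²) = √(0.785 + 0.0623) = 0.920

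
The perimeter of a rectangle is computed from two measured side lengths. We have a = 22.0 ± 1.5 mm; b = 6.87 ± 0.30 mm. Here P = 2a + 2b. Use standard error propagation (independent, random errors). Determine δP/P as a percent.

For a sum/difference, combine absolute errors in quadrature:
  (2·δa)² = 9.00;  (2·δb)² = 0.360
δP = √(9.36) = 3.06 mm
P = 57.7 mm, so δP/P = 3.06/57.7 = 0.0530.

5.30%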